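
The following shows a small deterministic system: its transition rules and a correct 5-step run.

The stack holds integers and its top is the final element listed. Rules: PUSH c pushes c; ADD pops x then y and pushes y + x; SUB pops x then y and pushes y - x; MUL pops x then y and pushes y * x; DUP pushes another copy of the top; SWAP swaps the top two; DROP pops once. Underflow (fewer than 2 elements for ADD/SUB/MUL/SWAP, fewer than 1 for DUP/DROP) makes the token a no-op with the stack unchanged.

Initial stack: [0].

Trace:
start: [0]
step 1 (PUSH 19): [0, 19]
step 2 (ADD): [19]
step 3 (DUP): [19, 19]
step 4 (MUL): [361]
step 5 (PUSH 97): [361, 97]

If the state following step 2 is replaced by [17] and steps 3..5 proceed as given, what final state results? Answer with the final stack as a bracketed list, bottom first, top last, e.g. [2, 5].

[289, 97]

state after step 2 := [17]
step 3 (DUP): [17, 17]
step 4 (MUL): [289]
step 5 (PUSH 97): [289, 97]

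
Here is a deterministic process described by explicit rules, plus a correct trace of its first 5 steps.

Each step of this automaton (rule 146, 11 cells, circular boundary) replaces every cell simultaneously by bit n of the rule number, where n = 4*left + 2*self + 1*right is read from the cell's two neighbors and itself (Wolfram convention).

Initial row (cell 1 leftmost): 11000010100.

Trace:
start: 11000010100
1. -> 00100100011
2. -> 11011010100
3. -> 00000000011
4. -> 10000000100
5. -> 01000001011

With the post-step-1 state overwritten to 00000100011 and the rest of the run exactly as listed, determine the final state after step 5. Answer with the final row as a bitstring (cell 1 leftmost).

00010101010

state after step 1 := 00000100011
2. -> 10001010100
3. -> 01010000011
4. -> 00001000100
5. -> 00010101010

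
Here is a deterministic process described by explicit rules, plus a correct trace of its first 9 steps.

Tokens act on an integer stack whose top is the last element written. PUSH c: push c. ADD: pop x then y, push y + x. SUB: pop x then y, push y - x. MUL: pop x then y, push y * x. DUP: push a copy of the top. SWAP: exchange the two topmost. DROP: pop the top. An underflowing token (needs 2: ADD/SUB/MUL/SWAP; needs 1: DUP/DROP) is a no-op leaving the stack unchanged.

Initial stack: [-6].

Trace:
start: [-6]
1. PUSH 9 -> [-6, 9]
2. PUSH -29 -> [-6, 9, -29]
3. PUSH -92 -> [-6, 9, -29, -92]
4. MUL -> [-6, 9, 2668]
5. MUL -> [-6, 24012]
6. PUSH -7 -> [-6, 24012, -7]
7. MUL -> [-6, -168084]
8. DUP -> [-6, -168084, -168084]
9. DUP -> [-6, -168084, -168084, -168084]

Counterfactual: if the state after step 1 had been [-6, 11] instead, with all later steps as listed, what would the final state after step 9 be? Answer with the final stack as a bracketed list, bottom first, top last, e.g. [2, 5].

state after step 1 := [-6, 11]
2. PUSH -29 -> [-6, 11, -29]
3. PUSH -92 -> [-6, 11, -29, -92]
4. MUL -> [-6, 11, 2668]
5. MUL -> [-6, 29348]
6. PUSH -7 -> [-6, 29348, -7]
7. MUL -> [-6, -205436]
8. DUP -> [-6, -205436, -205436]
9. DUP -> [-6, -205436, -205436, -205436]

[-6, -205436, -205436, -205436]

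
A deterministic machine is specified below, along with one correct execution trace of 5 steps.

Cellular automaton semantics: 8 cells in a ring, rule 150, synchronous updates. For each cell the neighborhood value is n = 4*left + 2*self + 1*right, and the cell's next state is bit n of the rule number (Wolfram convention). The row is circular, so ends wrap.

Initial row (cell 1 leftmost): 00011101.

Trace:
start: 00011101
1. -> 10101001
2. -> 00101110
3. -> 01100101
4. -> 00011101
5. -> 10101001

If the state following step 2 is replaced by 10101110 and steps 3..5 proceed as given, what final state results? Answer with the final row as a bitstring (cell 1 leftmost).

00011111

state after step 2 := 10101110
3. -> 10100100
4. -> 10111111
5. -> 00011111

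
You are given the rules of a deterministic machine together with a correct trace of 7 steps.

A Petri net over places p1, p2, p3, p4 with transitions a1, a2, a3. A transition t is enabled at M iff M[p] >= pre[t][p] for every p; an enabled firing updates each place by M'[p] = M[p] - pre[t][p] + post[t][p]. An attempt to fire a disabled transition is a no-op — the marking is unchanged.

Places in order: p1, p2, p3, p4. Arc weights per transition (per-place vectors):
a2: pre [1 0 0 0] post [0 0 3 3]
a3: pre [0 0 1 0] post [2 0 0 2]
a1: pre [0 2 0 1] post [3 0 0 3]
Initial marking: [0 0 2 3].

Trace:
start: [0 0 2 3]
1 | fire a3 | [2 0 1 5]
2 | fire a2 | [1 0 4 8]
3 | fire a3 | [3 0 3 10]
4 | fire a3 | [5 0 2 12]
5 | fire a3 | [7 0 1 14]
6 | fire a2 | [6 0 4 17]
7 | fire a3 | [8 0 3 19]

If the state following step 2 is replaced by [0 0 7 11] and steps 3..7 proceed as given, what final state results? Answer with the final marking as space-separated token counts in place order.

7 0 6 22

state after step 2 := [0 0 7 11]
3 | fire a3 | [2 0 6 13]
4 | fire a3 | [4 0 5 15]
5 | fire a3 | [6 0 4 17]
6 | fire a2 | [5 0 7 20]
7 | fire a3 | [7 0 6 22]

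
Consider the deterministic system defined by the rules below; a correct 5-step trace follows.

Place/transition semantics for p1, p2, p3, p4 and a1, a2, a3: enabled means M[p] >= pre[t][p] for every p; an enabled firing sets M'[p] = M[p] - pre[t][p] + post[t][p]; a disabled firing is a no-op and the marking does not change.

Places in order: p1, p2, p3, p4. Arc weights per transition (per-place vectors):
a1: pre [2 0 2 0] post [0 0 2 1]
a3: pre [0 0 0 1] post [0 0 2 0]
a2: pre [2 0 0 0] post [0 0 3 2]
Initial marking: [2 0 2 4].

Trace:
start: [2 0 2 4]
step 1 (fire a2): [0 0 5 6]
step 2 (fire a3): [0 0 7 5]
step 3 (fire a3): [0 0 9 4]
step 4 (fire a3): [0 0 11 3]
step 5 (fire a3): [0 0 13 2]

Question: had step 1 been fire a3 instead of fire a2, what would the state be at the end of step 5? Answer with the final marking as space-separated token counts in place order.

(re-executing from step 1 with the substitution; state before step 1: [2 0 2 4])
step 1 (fire a3): [2 0 4 3]
step 2 (fire a3): [2 0 6 2]
step 3 (fire a3): [2 0 8 1]
step 4 (fire a3): [2 0 10 0]
step 5 (fire a3): [2 0 10 0]

2 0 10 0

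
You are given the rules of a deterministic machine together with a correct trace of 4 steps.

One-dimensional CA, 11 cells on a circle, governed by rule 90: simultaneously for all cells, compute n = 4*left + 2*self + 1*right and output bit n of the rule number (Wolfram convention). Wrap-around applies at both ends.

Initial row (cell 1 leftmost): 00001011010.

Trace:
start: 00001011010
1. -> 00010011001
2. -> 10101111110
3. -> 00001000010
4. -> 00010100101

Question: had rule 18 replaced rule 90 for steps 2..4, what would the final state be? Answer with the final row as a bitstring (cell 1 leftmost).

(re-executing steps 2..4 under rule 18; state before step 2: 00010011001)
2. -> 10101100110
3. -> 00000011000
4. -> 00000100100

00000100100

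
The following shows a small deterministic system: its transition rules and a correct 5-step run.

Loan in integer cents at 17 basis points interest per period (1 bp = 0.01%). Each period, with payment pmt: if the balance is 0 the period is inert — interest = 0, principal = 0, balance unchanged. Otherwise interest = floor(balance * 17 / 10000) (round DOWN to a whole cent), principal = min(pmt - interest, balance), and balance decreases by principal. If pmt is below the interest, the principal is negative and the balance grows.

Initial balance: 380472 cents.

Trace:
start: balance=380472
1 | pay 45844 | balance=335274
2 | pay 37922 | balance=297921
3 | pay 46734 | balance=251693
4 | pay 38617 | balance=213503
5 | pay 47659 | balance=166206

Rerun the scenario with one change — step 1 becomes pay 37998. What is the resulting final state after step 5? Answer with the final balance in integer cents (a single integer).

174107

(re-executing from step 1 with the substitution; state before step 1: balance=380472)
1 | pay 37998 | balance=343120
2 | pay 37922 | balance=305781
3 | pay 46734 | balance=259566
4 | pay 38617 | balance=221390
5 | pay 47659 | balance=174107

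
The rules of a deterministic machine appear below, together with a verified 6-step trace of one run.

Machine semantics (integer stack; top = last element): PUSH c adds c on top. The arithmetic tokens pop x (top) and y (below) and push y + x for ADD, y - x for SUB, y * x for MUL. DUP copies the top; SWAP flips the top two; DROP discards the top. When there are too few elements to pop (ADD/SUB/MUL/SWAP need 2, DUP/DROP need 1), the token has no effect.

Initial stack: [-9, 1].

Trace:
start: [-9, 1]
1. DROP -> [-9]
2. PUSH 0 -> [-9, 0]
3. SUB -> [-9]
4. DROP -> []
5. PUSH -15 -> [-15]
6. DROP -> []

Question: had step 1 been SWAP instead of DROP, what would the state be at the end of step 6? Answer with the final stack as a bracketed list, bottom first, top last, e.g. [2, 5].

(re-executing from step 1 with the substitution; state before step 1: [-9, 1])
1. SWAP -> [1, -9]
2. PUSH 0 -> [1, -9, 0]
3. SUB -> [1, -9]
4. DROP -> [1]
5. PUSH -15 -> [1, -15]
6. DROP -> [1]

[1]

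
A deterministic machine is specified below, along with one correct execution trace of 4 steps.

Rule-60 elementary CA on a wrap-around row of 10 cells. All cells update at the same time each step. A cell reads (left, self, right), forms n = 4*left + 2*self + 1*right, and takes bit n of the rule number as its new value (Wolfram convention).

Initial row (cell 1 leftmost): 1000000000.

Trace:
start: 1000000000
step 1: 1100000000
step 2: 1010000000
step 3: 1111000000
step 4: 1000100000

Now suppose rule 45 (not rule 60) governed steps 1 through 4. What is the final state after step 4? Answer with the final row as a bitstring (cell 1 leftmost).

(re-executing steps 1..4 under rule 45; state before step 1: 1000000000)
step 1: 1011111110
step 2: 1110000001
step 3: 0000111101
step 4: 0110100011

0110100011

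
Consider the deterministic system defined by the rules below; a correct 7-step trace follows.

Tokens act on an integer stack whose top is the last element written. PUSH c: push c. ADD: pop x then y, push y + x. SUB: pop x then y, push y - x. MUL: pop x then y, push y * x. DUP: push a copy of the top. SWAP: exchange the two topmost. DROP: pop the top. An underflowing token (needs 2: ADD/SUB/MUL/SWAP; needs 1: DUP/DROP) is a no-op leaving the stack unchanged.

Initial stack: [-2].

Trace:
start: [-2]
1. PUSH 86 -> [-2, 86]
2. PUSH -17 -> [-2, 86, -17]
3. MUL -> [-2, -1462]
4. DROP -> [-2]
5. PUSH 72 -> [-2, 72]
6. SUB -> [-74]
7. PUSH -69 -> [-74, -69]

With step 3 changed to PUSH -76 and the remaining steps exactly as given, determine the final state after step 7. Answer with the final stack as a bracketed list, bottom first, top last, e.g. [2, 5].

(re-executing from step 3 with the substitution; state before step 3: [-2, 86, -17])
3. PUSH -76 -> [-2, 86, -17, -76]
4. DROP -> [-2, 86, -17]
5. PUSH 72 -> [-2, 86, -17, 72]
6. SUB -> [-2, 86, -89]
7. PUSH -69 -> [-2, 86, -89, -69]

[-2, 86, -89, -69]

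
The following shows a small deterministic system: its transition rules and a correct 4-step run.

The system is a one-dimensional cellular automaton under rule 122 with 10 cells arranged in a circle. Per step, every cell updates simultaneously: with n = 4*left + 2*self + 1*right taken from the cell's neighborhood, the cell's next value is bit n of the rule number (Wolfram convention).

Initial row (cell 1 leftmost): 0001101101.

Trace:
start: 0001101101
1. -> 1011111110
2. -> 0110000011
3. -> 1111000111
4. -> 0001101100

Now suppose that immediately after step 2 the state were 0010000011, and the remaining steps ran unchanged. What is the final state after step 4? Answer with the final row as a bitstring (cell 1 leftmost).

state after step 2 := 0010000011
3. -> 1101000111
4. -> 0110101100

0110101100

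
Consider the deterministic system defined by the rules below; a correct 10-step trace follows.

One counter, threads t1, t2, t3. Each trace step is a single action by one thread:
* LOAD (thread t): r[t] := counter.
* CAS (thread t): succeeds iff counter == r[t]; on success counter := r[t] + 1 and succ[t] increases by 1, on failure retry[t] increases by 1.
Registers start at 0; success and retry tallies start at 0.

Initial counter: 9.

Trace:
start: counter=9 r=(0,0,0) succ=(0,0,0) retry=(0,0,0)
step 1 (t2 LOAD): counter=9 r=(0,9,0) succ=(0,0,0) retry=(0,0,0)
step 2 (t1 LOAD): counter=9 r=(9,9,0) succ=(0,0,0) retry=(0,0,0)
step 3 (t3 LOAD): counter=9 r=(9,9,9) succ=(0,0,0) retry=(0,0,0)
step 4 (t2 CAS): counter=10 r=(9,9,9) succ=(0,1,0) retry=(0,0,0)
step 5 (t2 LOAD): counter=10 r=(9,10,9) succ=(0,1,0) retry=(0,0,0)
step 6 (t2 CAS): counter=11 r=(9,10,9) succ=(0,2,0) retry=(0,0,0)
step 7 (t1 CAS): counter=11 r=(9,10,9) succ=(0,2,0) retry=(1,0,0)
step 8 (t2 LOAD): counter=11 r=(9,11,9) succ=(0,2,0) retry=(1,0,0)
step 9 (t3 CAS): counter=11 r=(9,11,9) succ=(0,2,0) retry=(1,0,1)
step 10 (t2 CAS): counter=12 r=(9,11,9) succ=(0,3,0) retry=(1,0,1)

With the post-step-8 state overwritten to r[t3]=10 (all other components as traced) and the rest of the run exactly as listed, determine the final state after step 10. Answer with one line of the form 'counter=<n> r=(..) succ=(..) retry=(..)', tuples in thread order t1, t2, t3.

state after step 8 := counter=11 r=(9,11,10) succ=(0,2,0) retry=(1,0,0)
step 9 (t3 CAS): counter=11 r=(9,11,10) succ=(0,2,0) retry=(1,0,1)
step 10 (t2 CAS): counter=12 r=(9,11,10) succ=(0,3,0) retry=(1,0,1)

counter=12 r=(9,11,10) succ=(0,3,0) retry=(1,0,1)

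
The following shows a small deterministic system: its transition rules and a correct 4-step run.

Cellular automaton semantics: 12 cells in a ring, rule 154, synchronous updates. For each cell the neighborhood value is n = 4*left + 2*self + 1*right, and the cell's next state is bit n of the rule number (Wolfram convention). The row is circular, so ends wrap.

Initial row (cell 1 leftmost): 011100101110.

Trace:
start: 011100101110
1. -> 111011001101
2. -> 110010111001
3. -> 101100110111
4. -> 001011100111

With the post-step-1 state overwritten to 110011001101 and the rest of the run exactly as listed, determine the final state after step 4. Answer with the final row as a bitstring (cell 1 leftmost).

state after step 1 := 110011001101
2. -> 101110111001
3. -> 001100110111
4. -> 111011100110

111011100110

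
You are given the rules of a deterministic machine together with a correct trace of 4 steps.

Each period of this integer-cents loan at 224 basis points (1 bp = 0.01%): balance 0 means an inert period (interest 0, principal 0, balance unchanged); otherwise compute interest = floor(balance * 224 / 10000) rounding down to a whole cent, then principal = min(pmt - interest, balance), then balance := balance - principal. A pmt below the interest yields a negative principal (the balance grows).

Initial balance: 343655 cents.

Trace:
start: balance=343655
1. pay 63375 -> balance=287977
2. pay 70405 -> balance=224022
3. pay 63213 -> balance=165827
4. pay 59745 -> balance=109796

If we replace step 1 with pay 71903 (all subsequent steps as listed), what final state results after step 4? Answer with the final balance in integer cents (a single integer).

(re-executing from step 1 with the substitution; state before step 1: balance=343655)
1. pay 71903 -> balance=279449
2. pay 70405 -> balance=215303
3. pay 63213 -> balance=156912
4. pay 59745 -> balance=100681

100681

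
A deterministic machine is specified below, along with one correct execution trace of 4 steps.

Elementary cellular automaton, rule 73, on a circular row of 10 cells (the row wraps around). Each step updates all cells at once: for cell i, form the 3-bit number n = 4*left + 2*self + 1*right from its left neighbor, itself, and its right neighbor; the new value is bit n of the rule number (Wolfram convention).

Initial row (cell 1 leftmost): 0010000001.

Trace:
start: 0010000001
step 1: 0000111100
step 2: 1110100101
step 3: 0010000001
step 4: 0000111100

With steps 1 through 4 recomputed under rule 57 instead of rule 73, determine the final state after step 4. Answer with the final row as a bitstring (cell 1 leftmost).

(re-executing steps 1..4 under rule 57; state before step 1: 0010000001)
step 1: 1001111100
step 2: 0101000010
step 3: 0010111001
step 4: 1001100100

1001100100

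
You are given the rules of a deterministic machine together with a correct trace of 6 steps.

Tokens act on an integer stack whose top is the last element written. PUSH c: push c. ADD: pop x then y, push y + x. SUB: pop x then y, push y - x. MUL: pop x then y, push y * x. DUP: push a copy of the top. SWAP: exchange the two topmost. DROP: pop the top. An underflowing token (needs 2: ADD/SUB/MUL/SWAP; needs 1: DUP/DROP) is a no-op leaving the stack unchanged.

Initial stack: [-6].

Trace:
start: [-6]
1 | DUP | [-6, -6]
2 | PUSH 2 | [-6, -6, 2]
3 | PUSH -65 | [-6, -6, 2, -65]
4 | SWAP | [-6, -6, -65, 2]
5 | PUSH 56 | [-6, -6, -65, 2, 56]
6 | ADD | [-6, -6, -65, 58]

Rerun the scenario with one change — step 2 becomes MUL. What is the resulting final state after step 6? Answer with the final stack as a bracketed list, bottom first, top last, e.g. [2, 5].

[-65, 92]

(re-executing from step 2 with the substitution; state before step 2: [-6, -6])
2 | MUL | [36]
3 | PUSH -65 | [36, -65]
4 | SWAP | [-65, 36]
5 | PUSH 56 | [-65, 36, 56]
6 | ADD | [-65, 92]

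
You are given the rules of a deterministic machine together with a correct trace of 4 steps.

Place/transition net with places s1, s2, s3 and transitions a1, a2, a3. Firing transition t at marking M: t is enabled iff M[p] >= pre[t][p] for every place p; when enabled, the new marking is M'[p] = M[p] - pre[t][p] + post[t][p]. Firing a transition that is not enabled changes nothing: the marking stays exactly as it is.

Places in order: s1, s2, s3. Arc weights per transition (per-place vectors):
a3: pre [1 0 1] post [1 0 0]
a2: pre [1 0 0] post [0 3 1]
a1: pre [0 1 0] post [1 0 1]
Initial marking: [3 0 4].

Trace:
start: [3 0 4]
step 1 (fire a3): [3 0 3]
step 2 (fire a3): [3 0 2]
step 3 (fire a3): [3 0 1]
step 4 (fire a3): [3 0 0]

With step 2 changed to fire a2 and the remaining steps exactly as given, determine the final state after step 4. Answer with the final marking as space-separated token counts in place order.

2 3 2

(re-executing from step 2 with the substitution; state before step 2: [3 0 3])
step 2 (fire a2): [2 3 4]
step 3 (fire a3): [2 3 3]
step 4 (fire a3): [2 3 2]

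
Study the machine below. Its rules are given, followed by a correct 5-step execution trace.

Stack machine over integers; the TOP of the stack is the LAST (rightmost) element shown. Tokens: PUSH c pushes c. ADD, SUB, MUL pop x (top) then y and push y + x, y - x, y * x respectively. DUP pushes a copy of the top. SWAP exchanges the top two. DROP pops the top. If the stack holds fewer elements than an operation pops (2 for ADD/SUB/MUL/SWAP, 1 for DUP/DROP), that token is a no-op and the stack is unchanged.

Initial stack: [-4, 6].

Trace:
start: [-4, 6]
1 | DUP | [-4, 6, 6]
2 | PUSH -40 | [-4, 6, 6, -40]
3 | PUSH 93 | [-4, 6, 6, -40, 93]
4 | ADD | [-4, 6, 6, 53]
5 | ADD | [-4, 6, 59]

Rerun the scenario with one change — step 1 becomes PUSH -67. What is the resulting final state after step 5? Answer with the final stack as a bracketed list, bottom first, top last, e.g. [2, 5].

(re-executing from step 1 with the substitution; state before step 1: [-4, 6])
1 | PUSH -67 | [-4, 6, -67]
2 | PUSH -40 | [-4, 6, -67, -40]
3 | PUSH 93 | [-4, 6, -67, -40, 93]
4 | ADD | [-4, 6, -67, 53]
5 | ADD | [-4, 6, -14]

[-4, 6, -14]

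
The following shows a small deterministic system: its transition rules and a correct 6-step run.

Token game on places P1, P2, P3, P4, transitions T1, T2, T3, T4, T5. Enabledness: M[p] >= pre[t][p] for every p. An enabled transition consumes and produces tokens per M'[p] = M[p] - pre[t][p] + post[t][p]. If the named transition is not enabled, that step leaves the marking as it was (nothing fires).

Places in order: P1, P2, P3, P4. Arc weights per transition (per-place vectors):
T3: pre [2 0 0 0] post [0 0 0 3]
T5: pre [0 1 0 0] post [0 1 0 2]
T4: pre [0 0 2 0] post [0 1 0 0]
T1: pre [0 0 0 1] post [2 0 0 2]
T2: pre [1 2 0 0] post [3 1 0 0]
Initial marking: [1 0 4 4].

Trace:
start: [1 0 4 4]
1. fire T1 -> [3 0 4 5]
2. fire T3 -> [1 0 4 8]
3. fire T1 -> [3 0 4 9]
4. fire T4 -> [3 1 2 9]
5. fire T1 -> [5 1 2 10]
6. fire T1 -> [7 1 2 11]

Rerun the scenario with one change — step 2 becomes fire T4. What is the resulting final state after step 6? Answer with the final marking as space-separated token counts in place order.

9 2 0 8

(re-executing from step 2 with the substitution; state before step 2: [3 0 4 5])
2. fire T4 -> [3 1 2 5]
3. fire T1 -> [5 1 2 6]
4. fire T4 -> [5 2 0 6]
5. fire T1 -> [7 2 0 7]
6. fire T1 -> [9 2 0 8]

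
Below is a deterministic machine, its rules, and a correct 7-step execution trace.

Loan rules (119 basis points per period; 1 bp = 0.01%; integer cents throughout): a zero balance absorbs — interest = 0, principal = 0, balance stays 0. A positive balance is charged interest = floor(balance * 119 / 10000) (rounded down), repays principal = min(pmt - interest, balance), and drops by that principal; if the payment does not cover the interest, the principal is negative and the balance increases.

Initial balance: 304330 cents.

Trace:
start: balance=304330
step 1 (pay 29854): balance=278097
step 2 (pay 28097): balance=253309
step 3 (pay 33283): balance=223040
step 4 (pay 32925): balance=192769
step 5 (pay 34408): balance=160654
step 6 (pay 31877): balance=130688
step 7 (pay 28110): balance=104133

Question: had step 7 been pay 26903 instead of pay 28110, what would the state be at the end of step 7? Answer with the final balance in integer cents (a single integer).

105340

(re-executing from step 7 with the substitution; state before step 7: balance=130688)
step 7 (pay 26903): balance=105340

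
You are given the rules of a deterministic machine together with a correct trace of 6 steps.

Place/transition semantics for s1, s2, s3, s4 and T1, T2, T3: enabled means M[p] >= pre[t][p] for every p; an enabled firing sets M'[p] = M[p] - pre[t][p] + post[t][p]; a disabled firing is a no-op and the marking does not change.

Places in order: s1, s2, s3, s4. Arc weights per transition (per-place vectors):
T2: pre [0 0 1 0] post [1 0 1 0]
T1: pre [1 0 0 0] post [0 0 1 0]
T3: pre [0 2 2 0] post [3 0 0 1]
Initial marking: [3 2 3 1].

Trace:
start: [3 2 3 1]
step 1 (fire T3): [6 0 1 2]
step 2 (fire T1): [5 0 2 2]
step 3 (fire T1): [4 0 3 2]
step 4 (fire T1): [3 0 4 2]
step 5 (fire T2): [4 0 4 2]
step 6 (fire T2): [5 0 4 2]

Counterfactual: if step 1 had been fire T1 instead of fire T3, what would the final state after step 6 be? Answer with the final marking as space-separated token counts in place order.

2 2 6 1

(re-executing from step 1 with the substitution; state before step 1: [3 2 3 1])
step 1 (fire T1): [2 2 4 1]
step 2 (fire T1): [1 2 5 1]
step 3 (fire T1): [0 2 6 1]
step 4 (fire T1): [0 2 6 1]
step 5 (fire T2): [1 2 6 1]
step 6 (fire T2): [2 2 6 1]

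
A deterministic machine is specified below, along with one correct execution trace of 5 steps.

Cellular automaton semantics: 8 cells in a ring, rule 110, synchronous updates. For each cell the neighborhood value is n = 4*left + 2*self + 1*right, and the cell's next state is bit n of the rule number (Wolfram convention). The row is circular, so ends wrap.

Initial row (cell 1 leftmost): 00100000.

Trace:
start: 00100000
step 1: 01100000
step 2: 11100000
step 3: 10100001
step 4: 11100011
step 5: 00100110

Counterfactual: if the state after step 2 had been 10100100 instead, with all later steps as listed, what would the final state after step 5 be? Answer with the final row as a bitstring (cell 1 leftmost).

01100001

state after step 2 := 10100100
step 3: 11101101
step 4: 00111111
step 5: 01100001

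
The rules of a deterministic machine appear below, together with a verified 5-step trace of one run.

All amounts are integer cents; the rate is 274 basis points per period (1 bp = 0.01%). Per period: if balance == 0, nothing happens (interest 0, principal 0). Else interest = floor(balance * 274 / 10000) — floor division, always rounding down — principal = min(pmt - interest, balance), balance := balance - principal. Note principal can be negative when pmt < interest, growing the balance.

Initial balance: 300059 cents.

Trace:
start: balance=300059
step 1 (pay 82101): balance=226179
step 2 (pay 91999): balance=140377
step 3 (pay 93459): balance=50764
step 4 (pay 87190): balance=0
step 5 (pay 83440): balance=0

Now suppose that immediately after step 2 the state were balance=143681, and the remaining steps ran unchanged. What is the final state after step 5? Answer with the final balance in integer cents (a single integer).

0

state after step 2 := balance=143681
step 3 (pay 93459): balance=54158
step 4 (pay 87190): balance=0
step 5 (pay 83440): balance=0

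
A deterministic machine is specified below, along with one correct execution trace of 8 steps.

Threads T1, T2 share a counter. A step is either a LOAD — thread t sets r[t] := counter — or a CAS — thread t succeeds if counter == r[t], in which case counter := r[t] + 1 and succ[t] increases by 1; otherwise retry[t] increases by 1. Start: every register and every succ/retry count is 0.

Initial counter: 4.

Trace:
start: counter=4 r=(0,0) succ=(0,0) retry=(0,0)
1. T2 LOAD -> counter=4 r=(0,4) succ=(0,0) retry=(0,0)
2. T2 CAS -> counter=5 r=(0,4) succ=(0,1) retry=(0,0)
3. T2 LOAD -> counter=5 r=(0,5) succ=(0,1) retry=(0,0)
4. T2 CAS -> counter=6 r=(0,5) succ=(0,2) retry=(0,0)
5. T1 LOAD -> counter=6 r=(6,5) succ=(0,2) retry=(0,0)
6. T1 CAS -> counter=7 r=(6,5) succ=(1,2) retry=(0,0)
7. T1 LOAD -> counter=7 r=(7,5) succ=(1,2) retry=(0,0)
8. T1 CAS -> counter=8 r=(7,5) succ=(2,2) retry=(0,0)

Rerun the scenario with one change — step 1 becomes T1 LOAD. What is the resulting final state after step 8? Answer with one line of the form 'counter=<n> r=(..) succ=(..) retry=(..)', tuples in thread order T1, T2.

counter=7 r=(6,4) succ=(2,1) retry=(0,1)

(re-executing from step 1 with the substitution; state before step 1: counter=4 r=(0,0) succ=(0,0) retry=(0,0))
1. T1 LOAD -> counter=4 r=(4,0) succ=(0,0) retry=(0,0)
2. T2 CAS -> counter=4 r=(4,0) succ=(0,0) retry=(0,1)
3. T2 LOAD -> counter=4 r=(4,4) succ=(0,0) retry=(0,1)
4. T2 CAS -> counter=5 r=(4,4) succ=(0,1) retry=(0,1)
5. T1 LOAD -> counter=5 r=(5,4) succ=(0,1) retry=(0,1)
6. T1 CAS -> counter=6 r=(5,4) succ=(1,1) retry=(0,1)
7. T1 LOAD -> counter=6 r=(6,4) succ=(1,1) retry=(0,1)
8. T1 CAS -> counter=7 r=(6,4) succ=(2,1) retry=(0,1)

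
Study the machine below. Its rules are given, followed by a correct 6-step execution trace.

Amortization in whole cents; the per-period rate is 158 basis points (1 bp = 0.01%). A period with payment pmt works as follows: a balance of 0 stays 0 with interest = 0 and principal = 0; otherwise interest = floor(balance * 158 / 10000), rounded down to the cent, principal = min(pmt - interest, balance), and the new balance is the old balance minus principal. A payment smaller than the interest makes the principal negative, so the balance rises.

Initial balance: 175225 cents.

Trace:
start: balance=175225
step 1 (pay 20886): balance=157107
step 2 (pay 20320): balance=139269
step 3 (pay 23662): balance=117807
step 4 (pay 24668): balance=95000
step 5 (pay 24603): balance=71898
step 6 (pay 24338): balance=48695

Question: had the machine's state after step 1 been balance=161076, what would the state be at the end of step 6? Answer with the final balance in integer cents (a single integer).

state after step 1 := balance=161076
step 2 (pay 20320): balance=143301
step 3 (pay 23662): balance=121903
step 4 (pay 24668): balance=99161
step 5 (pay 24603): balance=76124
step 6 (pay 24338): balance=52988

52988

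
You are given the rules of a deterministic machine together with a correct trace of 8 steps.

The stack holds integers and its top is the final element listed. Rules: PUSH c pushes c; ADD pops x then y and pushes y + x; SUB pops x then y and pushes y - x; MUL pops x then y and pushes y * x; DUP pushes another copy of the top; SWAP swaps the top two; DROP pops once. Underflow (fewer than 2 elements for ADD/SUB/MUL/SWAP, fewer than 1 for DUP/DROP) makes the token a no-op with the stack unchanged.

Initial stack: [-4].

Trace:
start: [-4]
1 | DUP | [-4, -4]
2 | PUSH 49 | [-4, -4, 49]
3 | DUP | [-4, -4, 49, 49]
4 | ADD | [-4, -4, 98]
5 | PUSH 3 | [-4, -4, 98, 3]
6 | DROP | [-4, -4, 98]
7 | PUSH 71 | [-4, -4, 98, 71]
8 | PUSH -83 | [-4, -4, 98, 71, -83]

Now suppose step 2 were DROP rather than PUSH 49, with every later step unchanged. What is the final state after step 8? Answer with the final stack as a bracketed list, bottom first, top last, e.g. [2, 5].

[-8, 71, -83]

(re-executing from step 2 with the substitution; state before step 2: [-4, -4])
2 | DROP | [-4]
3 | DUP | [-4, -4]
4 | ADD | [-8]
5 | PUSH 3 | [-8, 3]
6 | DROP | [-8]
7 | PUSH 71 | [-8, 71]
8 | PUSH -83 | [-8, 71, -83]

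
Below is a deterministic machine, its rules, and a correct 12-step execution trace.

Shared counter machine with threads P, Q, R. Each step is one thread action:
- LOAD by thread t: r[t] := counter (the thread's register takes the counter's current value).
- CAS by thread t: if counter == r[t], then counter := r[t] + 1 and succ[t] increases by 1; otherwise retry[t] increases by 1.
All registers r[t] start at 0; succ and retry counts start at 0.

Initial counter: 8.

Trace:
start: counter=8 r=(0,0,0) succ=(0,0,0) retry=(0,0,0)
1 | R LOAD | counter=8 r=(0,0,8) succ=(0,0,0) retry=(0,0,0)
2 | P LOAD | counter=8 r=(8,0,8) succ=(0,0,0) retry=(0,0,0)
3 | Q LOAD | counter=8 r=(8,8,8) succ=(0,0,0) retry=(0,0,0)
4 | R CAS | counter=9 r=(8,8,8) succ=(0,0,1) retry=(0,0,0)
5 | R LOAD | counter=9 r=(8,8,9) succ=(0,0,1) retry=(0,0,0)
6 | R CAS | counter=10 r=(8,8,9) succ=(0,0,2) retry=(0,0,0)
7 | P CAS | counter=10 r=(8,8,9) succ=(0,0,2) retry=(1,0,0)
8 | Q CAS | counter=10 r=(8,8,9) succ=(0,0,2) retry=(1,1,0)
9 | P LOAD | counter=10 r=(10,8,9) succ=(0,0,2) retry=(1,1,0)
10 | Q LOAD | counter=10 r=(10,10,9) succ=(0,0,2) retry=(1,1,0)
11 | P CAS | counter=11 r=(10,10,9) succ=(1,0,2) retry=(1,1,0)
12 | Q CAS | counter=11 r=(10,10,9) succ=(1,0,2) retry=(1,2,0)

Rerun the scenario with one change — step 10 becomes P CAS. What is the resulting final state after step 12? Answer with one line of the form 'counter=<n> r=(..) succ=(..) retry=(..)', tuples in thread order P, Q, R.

(re-executing from step 10 with the substitution; state before step 10: counter=10 r=(10,8,9) succ=(0,0,2) retry=(1,1,0))
10 | P CAS | counter=11 r=(10,8,9) succ=(1,0,2) retry=(1,1,0)
11 | P CAS | counter=11 r=(10,8,9) succ=(1,0,2) retry=(2,1,0)
12 | Q CAS | counter=11 r=(10,8,9) succ=(1,0,2) retry=(2,2,0)

counter=11 r=(10,8,9) succ=(1,0,2) retry=(2,2,0)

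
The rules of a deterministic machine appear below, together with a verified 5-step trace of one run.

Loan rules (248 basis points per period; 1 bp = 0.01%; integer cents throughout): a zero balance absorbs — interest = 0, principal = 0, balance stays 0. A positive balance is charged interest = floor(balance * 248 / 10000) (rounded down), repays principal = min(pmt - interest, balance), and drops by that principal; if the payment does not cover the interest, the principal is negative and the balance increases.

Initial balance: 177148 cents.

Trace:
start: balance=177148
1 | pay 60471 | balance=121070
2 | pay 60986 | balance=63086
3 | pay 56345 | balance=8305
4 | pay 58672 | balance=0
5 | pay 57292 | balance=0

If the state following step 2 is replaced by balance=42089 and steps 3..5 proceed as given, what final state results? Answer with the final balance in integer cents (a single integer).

0

state after step 2 := balance=42089
3 | pay 56345 | balance=0
4 | pay 58672 | balance=0
5 | pay 57292 | balance=0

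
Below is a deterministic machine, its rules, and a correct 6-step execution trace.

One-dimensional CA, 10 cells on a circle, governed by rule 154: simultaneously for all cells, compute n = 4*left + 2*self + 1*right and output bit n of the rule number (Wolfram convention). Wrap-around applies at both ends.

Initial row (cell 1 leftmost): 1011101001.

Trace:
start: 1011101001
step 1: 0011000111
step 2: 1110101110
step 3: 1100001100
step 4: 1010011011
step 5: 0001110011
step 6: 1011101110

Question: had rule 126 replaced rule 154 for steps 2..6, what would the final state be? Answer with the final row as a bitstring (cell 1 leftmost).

(re-executing steps 2..6 under rule 126; state before step 2: 0011000111)
step 2: 1111101101
step 3: 0000111111
step 4: 1001100001
step 5: 1111110011
step 6: 0000011110

0000011110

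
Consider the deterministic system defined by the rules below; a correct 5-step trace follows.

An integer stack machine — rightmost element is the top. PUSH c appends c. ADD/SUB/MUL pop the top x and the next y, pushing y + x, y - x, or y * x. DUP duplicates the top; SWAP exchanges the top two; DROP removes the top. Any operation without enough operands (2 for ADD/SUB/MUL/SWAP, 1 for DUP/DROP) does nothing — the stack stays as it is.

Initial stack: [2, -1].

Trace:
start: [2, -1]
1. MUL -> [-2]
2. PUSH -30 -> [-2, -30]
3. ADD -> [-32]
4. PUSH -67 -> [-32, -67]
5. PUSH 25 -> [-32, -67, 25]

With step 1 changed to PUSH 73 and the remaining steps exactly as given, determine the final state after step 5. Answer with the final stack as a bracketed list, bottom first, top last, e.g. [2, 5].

(re-executing from step 1 with the substitution; state before step 1: [2, -1])
1. PUSH 73 -> [2, -1, 73]
2. PUSH -30 -> [2, -1, 73, -30]
3. ADD -> [2, -1, 43]
4. PUSH -67 -> [2, -1, 43, -67]
5. PUSH 25 -> [2, -1, 43, -67, 25]

[2, -1, 43, -67, 25]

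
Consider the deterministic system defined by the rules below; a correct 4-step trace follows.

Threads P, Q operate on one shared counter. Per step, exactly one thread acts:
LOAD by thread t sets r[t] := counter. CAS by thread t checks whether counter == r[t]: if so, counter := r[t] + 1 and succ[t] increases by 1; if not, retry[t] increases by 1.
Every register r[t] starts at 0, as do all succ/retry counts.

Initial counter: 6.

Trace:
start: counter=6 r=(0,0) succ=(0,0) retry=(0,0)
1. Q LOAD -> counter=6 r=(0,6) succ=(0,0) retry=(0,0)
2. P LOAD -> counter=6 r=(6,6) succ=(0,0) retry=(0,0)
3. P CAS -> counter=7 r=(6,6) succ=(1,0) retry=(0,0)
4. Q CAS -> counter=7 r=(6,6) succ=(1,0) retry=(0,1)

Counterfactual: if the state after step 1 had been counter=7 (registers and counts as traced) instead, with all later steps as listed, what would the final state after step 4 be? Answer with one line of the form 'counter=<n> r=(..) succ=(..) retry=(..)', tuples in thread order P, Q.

state after step 1 := counter=7 r=(0,6) succ=(0,0) retry=(0,0)
2. P LOAD -> counter=7 r=(7,6) succ=(0,0) retry=(0,0)
3. P CAS -> counter=8 r=(7,6) succ=(1,0) retry=(0,0)
4. Q CAS -> counter=8 r=(7,6) succ=(1,0) retry=(0,1)

counter=8 r=(7,6) succ=(1,0) retry=(0,1)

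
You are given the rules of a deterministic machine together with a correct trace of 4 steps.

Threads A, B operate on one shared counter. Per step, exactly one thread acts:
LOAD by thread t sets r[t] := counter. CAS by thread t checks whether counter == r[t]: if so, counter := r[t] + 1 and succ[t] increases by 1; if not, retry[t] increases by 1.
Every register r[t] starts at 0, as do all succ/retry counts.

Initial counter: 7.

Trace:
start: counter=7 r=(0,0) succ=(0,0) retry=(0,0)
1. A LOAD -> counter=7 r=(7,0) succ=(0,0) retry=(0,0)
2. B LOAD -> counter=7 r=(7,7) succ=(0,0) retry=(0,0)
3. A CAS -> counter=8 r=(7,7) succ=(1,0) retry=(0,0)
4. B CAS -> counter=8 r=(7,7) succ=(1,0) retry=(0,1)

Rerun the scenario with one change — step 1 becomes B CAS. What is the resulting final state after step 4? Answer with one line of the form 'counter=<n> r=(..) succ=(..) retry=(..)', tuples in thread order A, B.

(re-executing from step 1 with the substitution; state before step 1: counter=7 r=(0,0) succ=(0,0) retry=(0,0))
1. B CAS -> counter=7 r=(0,0) succ=(0,0) retry=(0,1)
2. B LOAD -> counter=7 r=(0,7) succ=(0,0) retry=(0,1)
3. A CAS -> counter=7 r=(0,7) succ=(0,0) retry=(1,1)
4. B CAS -> counter=8 r=(0,7) succ=(0,1) retry=(1,1)

counter=8 r=(0,7) succ=(0,1) retry=(1,1)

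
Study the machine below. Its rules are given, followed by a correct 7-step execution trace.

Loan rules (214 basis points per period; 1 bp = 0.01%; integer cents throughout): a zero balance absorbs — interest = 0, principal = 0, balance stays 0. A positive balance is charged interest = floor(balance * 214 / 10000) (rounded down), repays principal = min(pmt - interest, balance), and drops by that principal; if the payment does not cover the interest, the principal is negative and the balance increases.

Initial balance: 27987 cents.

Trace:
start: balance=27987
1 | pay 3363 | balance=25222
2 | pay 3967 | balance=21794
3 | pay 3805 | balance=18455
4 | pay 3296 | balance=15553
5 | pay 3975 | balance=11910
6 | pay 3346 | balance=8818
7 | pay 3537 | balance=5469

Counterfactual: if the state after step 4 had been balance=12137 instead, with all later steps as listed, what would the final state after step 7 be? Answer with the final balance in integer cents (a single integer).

1830

state after step 4 := balance=12137
5 | pay 3975 | balance=8421
6 | pay 3346 | balance=5255
7 | pay 3537 | balance=1830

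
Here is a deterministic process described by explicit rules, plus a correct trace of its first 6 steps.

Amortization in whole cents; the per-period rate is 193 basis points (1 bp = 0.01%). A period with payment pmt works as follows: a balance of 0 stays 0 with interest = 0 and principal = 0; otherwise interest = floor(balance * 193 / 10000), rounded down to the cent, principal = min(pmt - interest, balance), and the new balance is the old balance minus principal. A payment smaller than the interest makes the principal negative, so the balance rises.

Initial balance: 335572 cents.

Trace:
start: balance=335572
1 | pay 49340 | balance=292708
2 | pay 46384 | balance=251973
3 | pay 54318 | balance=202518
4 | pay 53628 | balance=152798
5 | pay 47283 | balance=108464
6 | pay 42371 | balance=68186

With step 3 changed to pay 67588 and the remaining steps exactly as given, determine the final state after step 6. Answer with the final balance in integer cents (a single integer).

(re-executing from step 3 with the substitution; state before step 3: balance=251973)
3 | pay 67588 | balance=189248
4 | pay 53628 | balance=139272
5 | pay 47283 | balance=94676
6 | pay 42371 | balance=54132

54132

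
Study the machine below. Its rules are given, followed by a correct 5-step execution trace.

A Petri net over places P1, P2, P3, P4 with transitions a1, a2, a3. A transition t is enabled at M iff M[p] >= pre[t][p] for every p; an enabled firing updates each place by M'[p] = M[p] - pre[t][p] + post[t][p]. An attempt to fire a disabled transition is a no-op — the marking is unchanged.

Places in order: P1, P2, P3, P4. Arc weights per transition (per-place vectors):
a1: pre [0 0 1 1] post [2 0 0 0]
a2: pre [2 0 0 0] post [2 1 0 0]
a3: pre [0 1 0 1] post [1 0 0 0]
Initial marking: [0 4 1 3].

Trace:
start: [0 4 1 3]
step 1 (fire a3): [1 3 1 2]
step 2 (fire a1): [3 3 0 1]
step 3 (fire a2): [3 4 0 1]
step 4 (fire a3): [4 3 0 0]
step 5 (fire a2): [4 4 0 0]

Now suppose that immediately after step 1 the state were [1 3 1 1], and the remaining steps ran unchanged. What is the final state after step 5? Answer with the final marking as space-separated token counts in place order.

state after step 1 := [1 3 1 1]
step 2 (fire a1): [3 3 0 0]
step 3 (fire a2): [3 4 0 0]
step 4 (fire a3): [3 4 0 0]
step 5 (fire a2): [3 5 0 0]

3 5 0 0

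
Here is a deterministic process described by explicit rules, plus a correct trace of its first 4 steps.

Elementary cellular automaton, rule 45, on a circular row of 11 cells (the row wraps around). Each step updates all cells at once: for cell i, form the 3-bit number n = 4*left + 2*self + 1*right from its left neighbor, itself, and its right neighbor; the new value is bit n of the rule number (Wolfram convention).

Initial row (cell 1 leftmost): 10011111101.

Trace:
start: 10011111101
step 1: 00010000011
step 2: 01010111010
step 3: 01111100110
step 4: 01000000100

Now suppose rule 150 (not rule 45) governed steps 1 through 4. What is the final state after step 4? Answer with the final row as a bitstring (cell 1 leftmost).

10111101011

(re-executing steps 1..4 under rule 150; state before step 1: 10011111101)
step 1: 01101111000
step 2: 10000110100
step 3: 11001000111
step 4: 10111101011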